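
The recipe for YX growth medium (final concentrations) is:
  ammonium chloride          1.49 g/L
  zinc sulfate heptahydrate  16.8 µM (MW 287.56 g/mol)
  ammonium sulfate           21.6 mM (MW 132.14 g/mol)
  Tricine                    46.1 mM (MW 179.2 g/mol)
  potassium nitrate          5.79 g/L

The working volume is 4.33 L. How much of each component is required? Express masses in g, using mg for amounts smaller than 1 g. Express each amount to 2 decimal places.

Scale factor relative to 1 L: 4.33.
ammonium chloride: 1.49 g/L × 4.33 L = 6.45 g
zinc sulfate heptahydrate: 16.8 µmol/L × 287.56 g/mol × 4.33 L ÷ 1000 = 20.92 mg
ammonium sulfate: 21.6 mmol/L × 132.14 g/mol × 4.33 L ÷ 1000 = 12.36 g
Tricine: 46.1 mmol/L × 179.2 g/mol × 4.33 L ÷ 1000 = 35.77 g
potassium nitrate: 5.79 g/L × 4.33 L = 25.07 g

ammonium chloride 6.45 g; zinc sulfate heptahydrate 20.92 mg; ammonium sulfate 12.36 g; Tricine 35.77 g; potassium nitrate 25.07 g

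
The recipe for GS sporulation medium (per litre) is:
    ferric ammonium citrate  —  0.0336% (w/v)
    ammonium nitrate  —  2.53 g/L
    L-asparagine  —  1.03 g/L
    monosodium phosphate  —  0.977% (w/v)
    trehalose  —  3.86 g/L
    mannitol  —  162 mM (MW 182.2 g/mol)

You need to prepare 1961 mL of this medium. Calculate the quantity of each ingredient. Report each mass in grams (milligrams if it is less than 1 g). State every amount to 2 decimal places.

ferric ammonium citrate 658.90 mg; ammonium nitrate 4.96 g; L-asparagine 2.02 g; monosodium phosphate 19.16 g; trehalose 7.57 g; mannitol 57.88 g

Working volume: 1961 mL = 1.961 L.
ferric ammonium citrate: 0.0336 g per 100 mL × 1961 mL ÷ 100 = 0.658896 g = 658.90 mg
ammonium nitrate: 2.53 g/L × 1.961 L = 4.96 g
L-asparagine: 1.03 g/L × 1.961 L = 2.02 g
monosodium phosphate: 0.977% w/v = 9.77 g/L → 9.77 × 1.961 L = 19.16 g
trehalose: 3.86 g/L × 1.961 L = 7.57 g
mannitol: 162 mmol/L × 182.2 g/mol × 1.961 L ÷ 1000 = 57.88 g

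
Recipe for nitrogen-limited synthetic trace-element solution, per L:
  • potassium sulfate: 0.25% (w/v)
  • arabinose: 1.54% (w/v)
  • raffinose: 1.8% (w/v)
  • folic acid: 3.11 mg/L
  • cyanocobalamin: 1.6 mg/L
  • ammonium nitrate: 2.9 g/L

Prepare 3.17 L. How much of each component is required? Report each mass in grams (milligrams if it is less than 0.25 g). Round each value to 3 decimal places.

potassium sulfate 7.925 g; arabinose 48.818 g; raffinose 57.060 g; folic acid 9.859 mg; cyanocobalamin 5.072 mg; ammonium nitrate 9.193 g

Scale factor relative to 1 L: 3.17.
potassium sulfate: 0.25 g per 100 mL × 3170 mL ÷ 100 = 7.925 g
arabinose: 1.54% w/v = 15.4 g/L → 15.4 × 3.17 L = 48.818 g
raffinose: 1.8 g per 100 mL × 3170 mL ÷ 100 = 57.060 g
folic acid: 3.11 mg/L × 3.17 L = 9.859 mg
cyanocobalamin: 1.6 mg/L × 3.17 L = 5.072 mg
ammonium nitrate: 2.9 g/L × 3.17 L = 9.193 g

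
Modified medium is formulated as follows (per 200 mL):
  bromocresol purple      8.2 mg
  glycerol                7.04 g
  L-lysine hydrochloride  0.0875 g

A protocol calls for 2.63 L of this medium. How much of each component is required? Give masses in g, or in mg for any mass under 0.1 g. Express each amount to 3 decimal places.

Ratio of target to recipe volume: 2630 / 200 = 13.15.
bromocresol purple: 8.2 mg × (2630 mL / 200 mL) = 107.83 mg = 0.108 g
glycerol: 7.04 g × (2630 mL / 200 mL) = 92.576 g
L-lysine hydrochloride: 0.0875 g × (2630 mL / 200 mL) = 1.151 g

bromocresol purple 0.108 g; glycerol 92.576 g; L-lysine hydrochloride 1.151 g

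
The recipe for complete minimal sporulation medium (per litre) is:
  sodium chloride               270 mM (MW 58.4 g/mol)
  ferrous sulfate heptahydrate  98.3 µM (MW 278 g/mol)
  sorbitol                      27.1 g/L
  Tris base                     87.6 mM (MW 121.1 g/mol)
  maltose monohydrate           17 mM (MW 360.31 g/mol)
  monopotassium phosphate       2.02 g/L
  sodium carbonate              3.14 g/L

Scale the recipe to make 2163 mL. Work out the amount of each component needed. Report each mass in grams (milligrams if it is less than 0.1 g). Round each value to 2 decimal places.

Scale factor relative to 1 L: 2.163.
sodium chloride: 270 mmol/L × 58.4 g/mol × 2.163 L ÷ 1000 = 34.11 g
ferrous sulfate heptahydrate: 98.3 µmol/L × 278 g/mol × 2.163 L ÷ 1000 = 59.11 mg
sorbitol: 27.1 g/L × 2.163 L = 58.62 g
Tris base: 87.6 mmol/L × 121.1 g/mol × 2.163 L ÷ 1000 = 22.95 g
maltose monohydrate: 17 mmol/L × 360.31 g/mol × 2.163 L ÷ 1000 = 13.25 g
monopotassium phosphate: 2.02 g/L × 2.163 L = 4.37 g
sodium carbonate: 3.14 g/L × 2.163 L = 6.79 g

sodium chloride 34.11 g; ferrous sulfate heptahydrate 59.11 mg; sorbitol 58.62 g; Tris base 22.95 g; maltose monohydrate 13.25 g; monopotassium phosphate 4.37 g; sodium carbonate 6.79 g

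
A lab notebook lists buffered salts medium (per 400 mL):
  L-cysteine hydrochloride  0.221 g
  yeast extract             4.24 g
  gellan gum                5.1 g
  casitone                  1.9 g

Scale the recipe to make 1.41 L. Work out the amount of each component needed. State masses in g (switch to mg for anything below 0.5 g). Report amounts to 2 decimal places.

Ratio of target to recipe volume: 1410 / 400 = 3.525.
L-cysteine hydrochloride: 0.221 g × (1410 mL / 400 mL) = 0.78 g
yeast extract: 4.24 g × (1410 mL / 400 mL) = 14.95 g
gellan gum: 5.1 g × (1410 mL / 400 mL) = 17.98 g
casitone: 1.9 g × (1410 mL / 400 mL) = 6.70 g

L-cysteine hydrochloride 0.78 g; yeast extract 14.95 g; gellan gum 17.98 g; casitone 6.70 g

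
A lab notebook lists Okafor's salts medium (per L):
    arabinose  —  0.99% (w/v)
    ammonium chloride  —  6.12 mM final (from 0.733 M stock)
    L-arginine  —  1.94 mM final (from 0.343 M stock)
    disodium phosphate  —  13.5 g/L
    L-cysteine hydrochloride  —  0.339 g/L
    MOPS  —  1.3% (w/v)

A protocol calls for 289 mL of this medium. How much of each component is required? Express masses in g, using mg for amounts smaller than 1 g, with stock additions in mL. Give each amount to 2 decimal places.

Working volume: 289 mL = 0.289 L.
arabinose: 0.99 g per 100 mL × 289 mL ÷ 100 = 2.86 g
ammonium chloride: V = C2·V2/C1 = 6.12 mM × 289 mL ÷ 733 mM = 2.41 mL
L-arginine: C1V1 = C2V2 → 1.94 mM × 289 mL ÷ 343 mM = 1.63 mL
disodium phosphate: 13.5 g/L × 0.289 L = 3.90 g
L-cysteine hydrochloride: 0.339 g/L × 0.289 L = 0.097971 g = 97.97 mg
MOPS: 1.3% w/v = 13 g/L → 13 × 0.289 L = 3.76 g

arabinose 2.86 g; ammonium chloride 2.41 mL; L-arginine 1.63 mL; disodium phosphate 3.90 g; L-cysteine hydrochloride 97.97 mg; MOPS 3.76 g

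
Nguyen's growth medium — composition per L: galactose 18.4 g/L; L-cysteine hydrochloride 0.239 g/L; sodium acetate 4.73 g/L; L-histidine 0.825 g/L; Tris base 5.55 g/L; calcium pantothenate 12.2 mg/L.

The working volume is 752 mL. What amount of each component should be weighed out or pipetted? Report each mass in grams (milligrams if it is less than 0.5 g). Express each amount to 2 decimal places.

Scale factor relative to 1 L: 0.752.
galactose: 18.4 g/L × 0.752 L = 13.84 g
L-cysteine hydrochloride: 0.239 g/L × 0.752 L = 0.179728 g = 179.73 mg
sodium acetate: 4.73 g/L × 0.752 L = 3.56 g
L-histidine: 0.825 g/L × 0.752 L = 0.62 g
Tris base: 5.55 g/L × 0.752 L = 4.17 g
calcium pantothenate: 12.2 mg/L × 0.752 L = 9.17 mg

galactose 13.84 g; L-cysteine hydrochloride 179.73 mg; sodium acetate 3.56 g; L-histidine 0.62 g; Tris base 4.17 g; calcium pantothenate 9.17 mg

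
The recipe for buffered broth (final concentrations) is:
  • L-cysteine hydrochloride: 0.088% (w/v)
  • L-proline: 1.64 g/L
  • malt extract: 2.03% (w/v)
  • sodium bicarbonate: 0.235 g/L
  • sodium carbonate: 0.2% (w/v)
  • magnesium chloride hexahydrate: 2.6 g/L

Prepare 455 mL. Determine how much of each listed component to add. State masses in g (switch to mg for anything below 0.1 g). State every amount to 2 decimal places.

Scale factor relative to 1 L: 0.455.
L-cysteine hydrochloride: 0.088 g per 100 mL × 455 mL ÷ 100 = 0.40 g
L-proline: 1.64 g/L × 0.455 L = 0.75 g
malt extract: 2.03% w/v = 20.3 g/L → 20.3 × 0.455 L = 9.24 g
sodium bicarbonate: 0.235 g/L × 0.455 L = 0.11 g
sodium carbonate: 0.2% w/v = 2 g/L → 2 × 0.455 L = 0.91 g
magnesium chloride hexahydrate: 2.6 g/L × 0.455 L = 1.18 g

L-cysteine hydrochloride 0.40 g; L-proline 0.75 g; malt extract 9.24 g; sodium bicarbonate 0.11 g; sodium carbonate 0.91 g; magnesium chloride hexahydrate 1.18 g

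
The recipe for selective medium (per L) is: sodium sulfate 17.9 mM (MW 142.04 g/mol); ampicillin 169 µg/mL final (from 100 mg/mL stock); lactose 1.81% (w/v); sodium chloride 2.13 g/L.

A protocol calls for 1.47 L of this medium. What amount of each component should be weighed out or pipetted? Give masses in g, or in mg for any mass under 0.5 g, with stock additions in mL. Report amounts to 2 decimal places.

sodium sulfate 3.74 g; ampicillin 2.48 mL; lactose 26.61 g; sodium chloride 3.13 g

Scale factor relative to 1 L: 1.47.
sodium sulfate: 17.9 mmol/L × 142.04 g/mol × 1.47 L ÷ 1000 = 3.74 g
ampicillin: V = C2·V2/C1 = 169 µg/mL × 1470 mL ÷ 100000 µg/mL = 2.48 mL
lactose: 1.81 g per 100 mL × 1470 mL ÷ 100 = 26.61 g
sodium chloride: 2.13 g/L × 1.47 L = 3.13 g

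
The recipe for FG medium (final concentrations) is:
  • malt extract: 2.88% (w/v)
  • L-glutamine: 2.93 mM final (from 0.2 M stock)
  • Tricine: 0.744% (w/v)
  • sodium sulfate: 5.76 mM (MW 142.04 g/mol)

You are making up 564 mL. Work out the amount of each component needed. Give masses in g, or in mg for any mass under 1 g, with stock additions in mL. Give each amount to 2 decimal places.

Scale factor relative to 1 L: 0.564.
malt extract: 2.88 g per 100 mL × 564 mL ÷ 100 = 16.24 g
L-glutamine: V = C2·V2/C1 = 2.93 mM × 564 mL ÷ 200 mM = 8.26 mL
Tricine: 0.744 g per 100 mL × 564 mL ÷ 100 = 4.20 g
sodium sulfate: 5.76 mmol/L × 142.04 mg/mmol × 0.564 L = 461.44 mg

malt extract 16.24 g; L-glutamine 8.26 mL; Tricine 4.20 g; sodium sulfate 461.44 mg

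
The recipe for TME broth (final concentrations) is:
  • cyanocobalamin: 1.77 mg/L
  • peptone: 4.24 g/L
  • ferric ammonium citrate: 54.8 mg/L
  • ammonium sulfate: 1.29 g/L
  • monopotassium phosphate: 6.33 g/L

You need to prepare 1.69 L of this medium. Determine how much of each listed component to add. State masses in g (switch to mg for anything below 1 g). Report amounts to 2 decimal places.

Scale factor relative to 1 L: 1.69.
cyanocobalamin: 1.77 mg/L × 1.69 L = 2.99 mg
peptone: 4.24 g/L × 1.69 L = 7.17 g
ferric ammonium citrate: 54.8 mg/L × 1.69 L = 92.61 mg
ammonium sulfate: 1.29 g/L × 1.69 L = 2.18 g
monopotassium phosphate: 6.33 g/L × 1.69 L = 10.70 g

cyanocobalamin 2.99 mg; peptone 7.17 g; ferric ammonium citrate 92.61 mg; ammonium sulfate 2.18 g; monopotassium phosphate 10.70 g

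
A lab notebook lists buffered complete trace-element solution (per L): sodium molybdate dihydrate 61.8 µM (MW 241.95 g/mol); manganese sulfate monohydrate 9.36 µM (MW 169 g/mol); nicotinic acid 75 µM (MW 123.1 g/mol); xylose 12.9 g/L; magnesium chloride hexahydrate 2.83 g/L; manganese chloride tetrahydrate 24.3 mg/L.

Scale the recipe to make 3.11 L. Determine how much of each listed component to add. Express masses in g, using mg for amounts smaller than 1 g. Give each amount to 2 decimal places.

Working volume: 3.11 L.
sodium molybdate dihydrate: 61.8 µmol/L × 241.95 g/mol × 3.11 L ÷ 1000 = 46.50 mg
manganese sulfate monohydrate: 9.36 µmol/L × 169 g/mol × 3.11 L ÷ 1000 = 4.92 mg
nicotinic acid: 75 µmol/L × 123.1 g/mol × 3.11 L ÷ 1000 = 28.71 mg
xylose: 12.9 g/L × 3.11 L = 40.12 g
magnesium chloride hexahydrate: 2.83 g/L × 3.11 L = 8.80 g
manganese chloride tetrahydrate: 24.3 mg/L × 3.11 L = 75.57 mg

sodium molybdate dihydrate 46.50 mg; manganese sulfate monohydrate 4.92 mg; nicotinic acid 28.71 mg; xylose 40.12 g; magnesium chloride hexahydrate 8.80 g; manganese chloride tetrahydrate 75.57 mg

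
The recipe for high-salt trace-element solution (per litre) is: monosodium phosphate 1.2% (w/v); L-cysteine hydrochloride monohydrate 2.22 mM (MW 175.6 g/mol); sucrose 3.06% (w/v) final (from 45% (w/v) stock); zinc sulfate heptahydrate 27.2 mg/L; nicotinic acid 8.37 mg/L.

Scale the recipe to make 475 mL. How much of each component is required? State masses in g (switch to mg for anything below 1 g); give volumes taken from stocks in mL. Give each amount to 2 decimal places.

Working volume: 475 mL = 0.475 L.
monosodium phosphate: 1.2 g per 100 mL × 475 mL ÷ 100 = 5.70 g
L-cysteine hydrochloride monohydrate: 2.22 mmol/L × 175.6 mg/mmol × 0.475 L = 185.17 mg
sucrose: dilute stock: 3.06% ÷ 45% × 475 mL = 32.30 mL
zinc sulfate heptahydrate: 27.2 mg/L × 0.475 L = 12.92 mg
nicotinic acid: 8.37 mg/L × 0.475 L = 3.98 mg

monosodium phosphate 5.70 g; L-cysteine hydrochloride monohydrate 185.17 mg; sucrose 32.30 mL; zinc sulfate heptahydrate 12.92 mg; nicotinic acid 3.98 mg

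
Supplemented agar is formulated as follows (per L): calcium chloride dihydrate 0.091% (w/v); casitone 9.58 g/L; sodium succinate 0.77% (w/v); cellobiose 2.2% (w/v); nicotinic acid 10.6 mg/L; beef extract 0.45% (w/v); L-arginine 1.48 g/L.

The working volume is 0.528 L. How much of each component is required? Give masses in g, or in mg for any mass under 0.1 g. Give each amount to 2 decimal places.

calcium chloride dihydrate 0.48 g; casitone 5.06 g; sodium succinate 4.07 g; cellobiose 11.62 g; nicotinic acid 5.60 mg; beef extract 2.38 g; L-arginine 0.78 g

Working volume: 0.528 L.
calcium chloride dihydrate: 0.091% w/v = 0.91 g/L → 0.91 × 0.528 L = 0.48 g
casitone: 9.58 g/L × 0.528 L = 5.06 g
sodium succinate: 0.77 g per 100 mL × 528 mL ÷ 100 = 4.07 g
cellobiose: 2.2% w/v = 22 g/L → 22 × 0.528 L = 11.62 g
nicotinic acid: 10.6 mg/L × 0.528 L = 5.60 mg
beef extract: 0.45% w/v = 4.5 g/L → 4.5 × 0.528 L = 2.38 g
L-arginine: 1.48 g/L × 0.528 L = 0.78 g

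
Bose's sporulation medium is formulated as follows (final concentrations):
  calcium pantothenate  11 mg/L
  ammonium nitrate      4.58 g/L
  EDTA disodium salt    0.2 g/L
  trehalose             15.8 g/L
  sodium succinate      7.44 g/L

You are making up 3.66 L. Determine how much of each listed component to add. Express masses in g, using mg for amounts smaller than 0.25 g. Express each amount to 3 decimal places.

Working volume: 3.66 L.
calcium pantothenate: 11 mg/L × 3.66 L = 40.260 mg
ammonium nitrate: 4.58 g/L × 3.66 L = 16.763 g
EDTA disodium salt: 0.2 g/L × 3.66 L = 0.732 g
trehalose: 15.8 g/L × 3.66 L = 57.828 g
sodium succinate: 7.44 g/L × 3.66 L = 27.230 g

calcium pantothenate 40.260 mg; ammonium nitrate 16.763 g; EDTA disodium salt 0.732 g; trehalose 57.828 g; sodium succinate 27.230 g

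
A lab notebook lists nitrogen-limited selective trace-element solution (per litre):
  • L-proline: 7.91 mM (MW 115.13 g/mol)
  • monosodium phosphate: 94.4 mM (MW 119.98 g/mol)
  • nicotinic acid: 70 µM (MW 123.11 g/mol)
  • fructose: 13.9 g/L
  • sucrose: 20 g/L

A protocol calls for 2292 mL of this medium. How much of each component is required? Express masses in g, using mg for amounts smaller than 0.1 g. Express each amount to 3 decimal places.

L-proline 2.087 g; monosodium phosphate 25.959 g; nicotinic acid 19.752 mg; fructose 31.859 g; sucrose 45.840 g

Working volume: 2292 mL = 2.292 L.
L-proline: 7.91 mmol/L × 115.13 g/mol × 2.292 L ÷ 1000 = 2.087 g
monosodium phosphate: 94.4 mmol/L × 119.98 g/mol × 2.292 L ÷ 1000 = 25.959 g
nicotinic acid: 70 µmol/L × 123.11 g/mol × 2.292 L ÷ 1000 = 19.752 mg
fructose: 13.9 g/L × 2.292 L = 31.859 g
sucrose: 20 g/L × 2.292 L = 45.840 g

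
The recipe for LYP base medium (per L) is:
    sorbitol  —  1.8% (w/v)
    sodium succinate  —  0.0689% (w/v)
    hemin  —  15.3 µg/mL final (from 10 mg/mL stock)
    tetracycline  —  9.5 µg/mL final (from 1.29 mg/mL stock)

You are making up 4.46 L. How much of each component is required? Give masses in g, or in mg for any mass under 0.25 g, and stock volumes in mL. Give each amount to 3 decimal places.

sorbitol 80.280 g; sodium succinate 3.073 g; hemin 6.824 mL; tetracycline 32.845 mL

Scale factor relative to 1 L: 4.46.
sorbitol: 1.8 g per 100 mL × 4460 mL ÷ 100 = 80.280 g
sodium succinate: 0.0689 g per 100 mL × 4460 mL ÷ 100 = 3.073 g
hemin: V = C2·V2/C1 = 15.3 µg/mL × 4460 mL ÷ 10000 µg/mL = 6.824 mL
tetracycline: dilute stock: 9.5 µg/mL × 4460 mL ÷ 1290 µg/mL = 32.845 mL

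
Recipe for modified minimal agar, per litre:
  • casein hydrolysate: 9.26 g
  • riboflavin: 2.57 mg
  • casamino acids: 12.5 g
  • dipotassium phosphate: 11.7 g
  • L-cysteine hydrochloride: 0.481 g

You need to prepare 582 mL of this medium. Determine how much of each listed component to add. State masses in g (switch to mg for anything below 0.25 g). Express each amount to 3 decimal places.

casein hydrolysate 5.389 g; riboflavin 1.496 mg; casamino acids 7.275 g; dipotassium phosphate 6.809 g; L-cysteine hydrochloride 0.280 g

Scale factor = 582 mL / 1000 mL = 0.582.
casein hydrolysate: 9.26 g × (582 mL / 1000 mL) = 5.389 g
riboflavin: 2.57 mg × (582 mL / 1000 mL) = 1.496 mg
casamino acids: 12.5 g × (582 mL / 1000 mL) = 7.275 g
dipotassium phosphate: 11.7 g × (582 mL / 1000 mL) = 6.809 g
L-cysteine hydrochloride: 0.481 g × (582 mL / 1000 mL) = 0.280 g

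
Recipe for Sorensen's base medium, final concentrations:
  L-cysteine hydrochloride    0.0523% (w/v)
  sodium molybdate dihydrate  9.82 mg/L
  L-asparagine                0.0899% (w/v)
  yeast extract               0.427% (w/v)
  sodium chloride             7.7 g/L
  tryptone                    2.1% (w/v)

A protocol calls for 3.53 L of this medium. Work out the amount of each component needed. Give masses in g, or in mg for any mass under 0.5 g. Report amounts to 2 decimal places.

L-cysteine hydrochloride 1.85 g; sodium molybdate dihydrate 34.66 mg; L-asparagine 3.17 g; yeast extract 15.07 g; sodium chloride 27.18 g; tryptone 74.13 g

Scale factor relative to 1 L: 3.53.
L-cysteine hydrochloride: 0.0523% w/v = 0.523 g/L → 0.523 × 3.53 L = 1.85 g
sodium molybdate dihydrate: 9.82 mg/L × 3.53 L = 34.66 mg
L-asparagine: 0.0899 g per 100 mL × 3530 mL ÷ 100 = 3.17 g
yeast extract: 0.427% w/v = 4.27 g/L → 4.27 × 3.53 L = 15.07 g
sodium chloride: 7.7 g/L × 3.53 L = 27.18 g
tryptone: 2.1% w/v = 21 g/L → 21 × 3.53 L = 74.13 g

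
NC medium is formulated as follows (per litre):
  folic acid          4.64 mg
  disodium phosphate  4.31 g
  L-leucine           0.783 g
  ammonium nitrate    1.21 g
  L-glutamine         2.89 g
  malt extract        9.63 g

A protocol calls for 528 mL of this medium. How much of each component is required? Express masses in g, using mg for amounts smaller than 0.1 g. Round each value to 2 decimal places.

Scale factor = 528 mL / 1000 mL = 0.528.
folic acid: 4.64 mg × (528 mL / 1000 mL) = 2.45 mg
disodium phosphate: 4.31 g × (528 mL / 1000 mL) = 2.28 g
L-leucine: 0.783 g × (528 mL / 1000 mL) = 0.41 g
ammonium nitrate: 1.21 g × (528 mL / 1000 mL) = 0.64 g
L-glutamine: 2.89 g × (528 mL / 1000 mL) = 1.53 g
malt extract: 9.63 g × (528 mL / 1000 mL) = 5.08 g

folic acid 2.45 mg; disodium phosphate 2.28 g; L-leucine 0.41 g; ammonium nitrate 0.64 g; L-glutamine 1.53 g; malt extract 5.08 g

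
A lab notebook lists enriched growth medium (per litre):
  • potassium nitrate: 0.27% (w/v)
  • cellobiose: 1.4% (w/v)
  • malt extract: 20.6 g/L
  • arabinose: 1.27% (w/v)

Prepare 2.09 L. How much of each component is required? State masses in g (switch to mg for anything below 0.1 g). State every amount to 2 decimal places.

potassium nitrate 5.64 g; cellobiose 29.26 g; malt extract 43.05 g; arabinose 26.54 g

Scale factor relative to 1 L: 2.09.
potassium nitrate: 0.27 g per 100 mL × 2090 mL ÷ 100 = 5.64 g
cellobiose: 1.4 g per 100 mL × 2090 mL ÷ 100 = 29.26 g
malt extract: 20.6 g/L × 2.09 L = 43.05 g
arabinose: 1.27 g per 100 mL × 2090 mL ÷ 100 = 26.54 g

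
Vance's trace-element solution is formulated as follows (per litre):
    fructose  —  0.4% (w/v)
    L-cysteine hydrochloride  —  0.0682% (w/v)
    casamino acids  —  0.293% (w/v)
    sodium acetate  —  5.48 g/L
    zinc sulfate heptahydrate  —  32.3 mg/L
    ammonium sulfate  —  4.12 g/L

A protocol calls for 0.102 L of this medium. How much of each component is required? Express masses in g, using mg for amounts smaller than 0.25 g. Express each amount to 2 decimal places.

Scale factor relative to 1 L: 0.102.
fructose: 0.4 g per 100 mL × 102 mL ÷ 100 = 0.41 g
L-cysteine hydrochloride: 0.0682 g per 100 mL × 102 mL ÷ 100 = 0.069564 g = 69.56 mg
casamino acids: 0.293 g per 100 mL × 102 mL ÷ 100 = 0.30 g
sodium acetate: 5.48 g/L × 0.102 L = 0.56 g
zinc sulfate heptahydrate: 32.3 mg/L × 0.102 L = 3.29 mg
ammonium sulfate: 4.12 g/L × 0.102 L = 0.42 g

fructose 0.41 g; L-cysteine hydrochloride 69.56 mg; casamino acids 0.30 g; sodium acetate 0.56 g; zinc sulfate heptahydrate 3.29 mg; ammonium sulfate 0.42 g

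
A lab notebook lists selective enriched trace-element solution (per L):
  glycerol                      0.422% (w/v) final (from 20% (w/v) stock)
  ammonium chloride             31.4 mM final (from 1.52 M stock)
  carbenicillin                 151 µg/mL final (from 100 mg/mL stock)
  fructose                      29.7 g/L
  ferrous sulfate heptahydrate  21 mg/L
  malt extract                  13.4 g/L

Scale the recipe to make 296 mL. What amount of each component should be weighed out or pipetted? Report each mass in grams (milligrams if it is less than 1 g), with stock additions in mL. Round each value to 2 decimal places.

glycerol 6.25 mL; ammonium chloride 6.11 mL; carbenicillin 0.45 mL; fructose 8.79 g; ferrous sulfate heptahydrate 6.22 mg; malt extract 3.97 g

Scale factor relative to 1 L: 0.296.
glycerol: dilute stock: 0.422% ÷ 20% × 296 mL = 6.25 mL
ammonium chloride: C1V1 = C2V2 → 31.4 mM × 296 mL ÷ 1520 mM = 6.11 mL
carbenicillin: V = C2·V2/C1 = 151 µg/mL × 296 mL ÷ 100000 µg/mL = 0.45 mL
fructose: 29.7 g/L × 0.296 L = 8.79 g
ferrous sulfate heptahydrate: 21 mg/L × 0.296 L = 6.22 mg
malt extract: 13.4 g/L × 0.296 L = 3.97 g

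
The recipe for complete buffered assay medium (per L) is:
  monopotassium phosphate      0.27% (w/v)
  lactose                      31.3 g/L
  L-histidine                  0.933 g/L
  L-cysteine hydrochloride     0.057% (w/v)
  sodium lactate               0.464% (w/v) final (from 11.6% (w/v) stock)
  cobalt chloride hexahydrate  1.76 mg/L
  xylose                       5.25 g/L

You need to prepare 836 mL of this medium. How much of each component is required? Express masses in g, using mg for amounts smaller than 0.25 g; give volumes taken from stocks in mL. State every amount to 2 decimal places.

monopotassium phosphate 2.26 g; lactose 26.17 g; L-histidine 0.78 g; L-cysteine hydrochloride 0.48 g; sodium lactate 33.44 mL; cobalt chloride hexahydrate 1.47 mg; xylose 4.39 g

Target volume = 836 mL = 0.836 L.
monopotassium phosphate: 0.27% w/v = 2.7 g/L → 2.7 × 0.836 L = 2.26 g
lactose: 31.3 g/L × 0.836 L = 26.17 g
L-histidine: 0.933 g/L × 0.836 L = 0.78 g
L-cysteine hydrochloride: 0.057 g per 100 mL × 836 mL ÷ 100 = 0.48 g
sodium lactate: dilute stock: 0.464% ÷ 11.6% × 836 mL = 33.44 mL
cobalt chloride hexahydrate: 1.76 mg/L × 0.836 L = 1.47 mg
xylose: 5.25 g/L × 0.836 L = 4.39 g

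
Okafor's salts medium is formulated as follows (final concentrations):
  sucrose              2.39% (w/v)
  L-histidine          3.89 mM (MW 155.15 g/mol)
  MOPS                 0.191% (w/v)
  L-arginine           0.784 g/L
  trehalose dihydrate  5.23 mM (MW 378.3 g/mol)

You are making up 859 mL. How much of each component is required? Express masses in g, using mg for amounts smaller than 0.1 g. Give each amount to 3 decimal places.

Scale factor relative to 1 L: 0.859.
sucrose: 2.39% w/v = 23.9 g/L → 23.9 × 0.859 L = 20.530 g
L-histidine: 3.89 mmol/L × 155.15 g/mol × 0.859 L ÷ 1000 = 0.518 g
MOPS: 0.191 g per 100 mL × 859 mL ÷ 100 = 1.641 g
L-arginine: 0.784 g/L × 0.859 L = 0.673 g
trehalose dihydrate: 5.23 mmol/L × 378.3 g/mol × 0.859 L ÷ 1000 = 1.700 g

sucrose 20.530 g; L-histidine 0.518 g; MOPS 1.641 g; L-arginine 0.673 g; trehalose dihydrate 1.700 g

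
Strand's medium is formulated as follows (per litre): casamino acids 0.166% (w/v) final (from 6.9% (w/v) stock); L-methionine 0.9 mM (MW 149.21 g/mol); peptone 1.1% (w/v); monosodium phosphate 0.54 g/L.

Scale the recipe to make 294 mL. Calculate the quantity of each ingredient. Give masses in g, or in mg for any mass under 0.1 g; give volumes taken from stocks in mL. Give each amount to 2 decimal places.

Scale factor relative to 1 L: 0.294.
casamino acids: dilute stock: 0.166% ÷ 6.9% × 294 mL = 7.07 mL
L-methionine: 0.9 mmol/L × 149.21 mg/mmol × 0.294 L = 39.48 mg
peptone: 1.1 g per 100 mL × 294 mL ÷ 100 = 3.23 g
monosodium phosphate: 0.54 g/L × 0.294 L = 0.16 g

casamino acids 7.07 mL; L-methionine 39.48 mg; peptone 3.23 g; monosodium phosphate 0.16 g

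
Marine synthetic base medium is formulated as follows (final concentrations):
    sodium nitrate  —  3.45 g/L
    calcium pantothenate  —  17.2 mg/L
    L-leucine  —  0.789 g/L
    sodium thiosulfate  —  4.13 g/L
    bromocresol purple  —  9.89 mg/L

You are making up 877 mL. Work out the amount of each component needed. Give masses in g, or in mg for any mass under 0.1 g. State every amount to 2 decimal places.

Working volume: 877 mL = 0.877 L.
sodium nitrate: 3.45 g/L × 0.877 L = 3.03 g
calcium pantothenate: 17.2 mg/L × 0.877 L = 15.08 mg
L-leucine: 0.789 g/L × 0.877 L = 0.69 g
sodium thiosulfate: 4.13 g/L × 0.877 L = 3.62 g
bromocresol purple: 9.89 mg/L × 0.877 L = 8.67 mg

sodium nitrate 3.03 g; calcium pantothenate 15.08 mg; L-leucine 0.69 g; sodium thiosulfate 3.62 g; bromocresol purple 8.67 mg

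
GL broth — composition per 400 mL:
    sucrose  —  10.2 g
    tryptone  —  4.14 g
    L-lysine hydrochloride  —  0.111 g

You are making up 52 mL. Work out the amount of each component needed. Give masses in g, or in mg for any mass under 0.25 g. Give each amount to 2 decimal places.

sucrose 1.33 g; tryptone 0.54 g; L-lysine hydrochloride 14.43 mg

Scale factor = 52 mL / 400 mL = 0.13.
sucrose: 10.2 g × (52 mL / 400 mL) = 1.33 g
tryptone: 4.14 g × (52 mL / 400 mL) = 0.54 g
L-lysine hydrochloride: 0.111 g × (52 mL / 400 mL) = 0.01443 g = 14.43 mg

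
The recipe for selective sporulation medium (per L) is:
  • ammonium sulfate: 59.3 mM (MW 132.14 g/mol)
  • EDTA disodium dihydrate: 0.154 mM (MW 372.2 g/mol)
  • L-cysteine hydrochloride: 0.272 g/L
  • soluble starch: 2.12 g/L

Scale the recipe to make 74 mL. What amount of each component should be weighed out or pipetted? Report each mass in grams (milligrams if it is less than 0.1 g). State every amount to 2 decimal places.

Scale factor relative to 1 L: 0.074.
ammonium sulfate: 59.3 mmol/L × 132.14 g/mol × 0.074 L ÷ 1000 = 0.58 g
EDTA disodium dihydrate: 0.154 mmol/L × 372.2 mg/mmol × 0.074 L = 4.24 mg
L-cysteine hydrochloride: 0.272 g/L × 0.074 L = 0.020128 g = 20.13 mg
soluble starch: 2.12 g/L × 0.074 L = 0.16 g

ammonium sulfate 0.58 g; EDTA disodium dihydrate 4.24 mg; L-cysteine hydrochloride 20.13 mg; soluble starch 0.16 g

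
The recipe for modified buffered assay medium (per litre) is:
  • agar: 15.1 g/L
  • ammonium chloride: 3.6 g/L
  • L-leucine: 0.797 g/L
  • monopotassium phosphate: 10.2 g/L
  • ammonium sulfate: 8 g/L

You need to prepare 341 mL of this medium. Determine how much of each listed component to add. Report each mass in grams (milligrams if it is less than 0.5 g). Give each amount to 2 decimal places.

agar 5.15 g; ammonium chloride 1.23 g; L-leucine 271.78 mg; monopotassium phosphate 3.48 g; ammonium sulfate 2.73 g

Working volume: 341 mL = 0.341 L.
agar: 15.1 g/L × 0.341 L = 5.15 g
ammonium chloride: 3.6 g/L × 0.341 L = 1.23 g
L-leucine: 0.797 g/L × 0.341 L = 0.271777 g = 271.78 mg
monopotassium phosphate: 10.2 g/L × 0.341 L = 3.48 g
ammonium sulfate: 8 g/L × 0.341 L = 2.73 g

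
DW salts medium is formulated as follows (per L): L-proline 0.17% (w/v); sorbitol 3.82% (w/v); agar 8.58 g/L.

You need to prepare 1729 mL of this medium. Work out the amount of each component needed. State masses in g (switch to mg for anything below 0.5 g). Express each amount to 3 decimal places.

L-proline 2.939 g; sorbitol 66.048 g; agar 14.835 g

Working volume: 1729 mL = 1.729 L.
L-proline: 0.17% w/v = 1.7 g/L → 1.7 × 1.729 L = 2.939 g
sorbitol: 3.82% w/v = 38.2 g/L → 38.2 × 1.729 L = 66.048 g
agar: 8.58 g/L × 1.729 L = 14.835 g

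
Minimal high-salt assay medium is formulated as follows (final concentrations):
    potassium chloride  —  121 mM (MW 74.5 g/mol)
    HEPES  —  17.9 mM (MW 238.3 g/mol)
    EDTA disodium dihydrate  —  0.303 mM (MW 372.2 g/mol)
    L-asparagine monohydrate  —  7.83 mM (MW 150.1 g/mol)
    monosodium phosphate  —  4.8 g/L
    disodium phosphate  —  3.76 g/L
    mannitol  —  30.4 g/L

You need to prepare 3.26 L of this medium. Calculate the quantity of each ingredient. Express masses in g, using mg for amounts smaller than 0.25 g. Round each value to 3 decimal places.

Scale factor relative to 1 L: 3.26.
potassium chloride: 121 mmol/L × 74.5 g/mol × 3.26 L ÷ 1000 = 29.387 g
HEPES: 17.9 mmol/L × 238.3 g/mol × 3.26 L ÷ 1000 = 13.906 g
EDTA disodium dihydrate: 0.303 mmol/L × 372.2 g/mol × 3.26 L ÷ 1000 = 0.368 g
L-asparagine monohydrate: 7.83 mmol/L × 150.1 g/mol × 3.26 L ÷ 1000 = 3.831 g
monosodium phosphate: 4.8 g/L × 3.26 L = 15.648 g
disodium phosphate: 3.76 g/L × 3.26 L = 12.258 g
mannitol: 30.4 g/L × 3.26 L = 99.104 g

potassium chloride 29.387 g; HEPES 13.906 g; EDTA disodium dihydrate 0.368 g; L-asparagine monohydrate 3.831 g; monosodium phosphate 15.648 g; disodium phosphate 12.258 g; mannitol 99.104 g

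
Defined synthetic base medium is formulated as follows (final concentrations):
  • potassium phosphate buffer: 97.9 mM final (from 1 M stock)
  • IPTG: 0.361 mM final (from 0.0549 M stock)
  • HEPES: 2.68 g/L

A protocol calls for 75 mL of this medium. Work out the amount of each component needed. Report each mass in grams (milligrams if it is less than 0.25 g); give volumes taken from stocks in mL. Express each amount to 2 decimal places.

Target volume = 75 mL = 0.075 L.
potassium phosphate buffer: dilute stock: 97.9 mM × 75 mL ÷ 1000 mM = 7.34 mL
IPTG: dilute stock: 0.361 mM × 75 mL ÷ 54.9 mM = 0.49 mL
HEPES: 2.68 g/L × 0.075 L = 0.201 g = 201.00 mg

potassium phosphate buffer 7.34 mL; IPTG 0.49 mL; HEPES 201.00 mg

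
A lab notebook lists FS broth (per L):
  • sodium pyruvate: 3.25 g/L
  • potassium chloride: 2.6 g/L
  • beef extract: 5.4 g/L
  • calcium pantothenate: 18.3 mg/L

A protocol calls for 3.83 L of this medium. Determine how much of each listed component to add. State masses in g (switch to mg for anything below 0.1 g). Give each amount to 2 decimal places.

sodium pyruvate 12.45 g; potassium chloride 9.96 g; beef extract 20.68 g; calcium pantothenate 70.09 mg

Scale factor relative to 1 L: 3.83.
sodium pyruvate: 3.25 g/L × 3.83 L = 12.45 g
potassium chloride: 2.6 g/L × 3.83 L = 9.96 g
beef extract: 5.4 g/L × 3.83 L = 20.68 g
calcium pantothenate: 18.3 mg/L × 3.83 L = 70.09 mg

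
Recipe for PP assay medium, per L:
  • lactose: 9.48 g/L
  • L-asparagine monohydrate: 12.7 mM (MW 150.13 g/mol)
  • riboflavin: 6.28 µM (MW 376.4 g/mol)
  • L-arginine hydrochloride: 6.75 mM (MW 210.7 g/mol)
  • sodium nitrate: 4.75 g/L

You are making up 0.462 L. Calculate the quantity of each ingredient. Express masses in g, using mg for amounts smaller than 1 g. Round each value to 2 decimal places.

lactose 4.38 g; L-asparagine monohydrate 880.87 mg; riboflavin 1.09 mg; L-arginine hydrochloride 657.07 mg; sodium nitrate 2.19 g

Working volume: 0.462 L.
lactose: 9.48 g/L × 0.462 L = 4.38 g
L-asparagine monohydrate: 12.7 mmol/L × 150.13 mg/mmol × 0.462 L = 880.87 mg
riboflavin: 6.28 µmol/L × 376.4 g/mol × 0.462 L ÷ 1000 = 1.09 mg
L-arginine hydrochloride: 6.75 mmol/L × 210.7 mg/mmol × 0.462 L = 657.07 mg
sodium nitrate: 4.75 g/L × 0.462 L = 2.19 g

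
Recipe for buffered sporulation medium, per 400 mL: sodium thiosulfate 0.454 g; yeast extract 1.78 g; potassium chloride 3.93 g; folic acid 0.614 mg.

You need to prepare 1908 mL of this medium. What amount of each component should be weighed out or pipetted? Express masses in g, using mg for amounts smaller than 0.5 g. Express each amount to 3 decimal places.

Ratio of target to recipe volume: 1908 / 400 = 4.77.
sodium thiosulfate: 0.454 g × (1908 mL / 400 mL) = 2.166 g
yeast extract: 1.78 g × (1908 mL / 400 mL) = 8.491 g
potassium chloride: 3.93 g × (1908 mL / 400 mL) = 18.746 g
folic acid: 0.614 mg × (1908 mL / 400 mL) = 2.929 mg

sodium thiosulfate 2.166 g; yeast extract 8.491 g; potassium chloride 18.746 g; folic acid 2.929 mg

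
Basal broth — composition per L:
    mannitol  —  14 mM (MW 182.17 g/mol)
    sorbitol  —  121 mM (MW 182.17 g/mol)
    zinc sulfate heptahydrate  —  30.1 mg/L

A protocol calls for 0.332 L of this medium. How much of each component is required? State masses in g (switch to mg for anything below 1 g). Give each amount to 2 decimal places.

mannitol 846.73 mg; sorbitol 7.32 g; zinc sulfate heptahydrate 9.99 mg

Scale factor relative to 1 L: 0.332.
mannitol: 14 mmol/L × 182.17 mg/mmol × 0.332 L = 846.73 mg
sorbitol: 121 mmol/L × 182.17 g/mol × 0.332 L ÷ 1000 = 7.32 g
zinc sulfate heptahydrate: 30.1 mg/L × 0.332 L = 9.99 mg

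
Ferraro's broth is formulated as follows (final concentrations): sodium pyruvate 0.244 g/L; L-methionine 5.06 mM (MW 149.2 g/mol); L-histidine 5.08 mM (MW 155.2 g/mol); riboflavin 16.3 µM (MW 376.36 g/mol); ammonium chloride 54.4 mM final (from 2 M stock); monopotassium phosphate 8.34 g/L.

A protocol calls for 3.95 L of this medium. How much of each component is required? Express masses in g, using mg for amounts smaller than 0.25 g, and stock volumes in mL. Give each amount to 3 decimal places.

Scale factor relative to 1 L: 3.95.
sodium pyruvate: 0.244 g/L × 3.95 L = 0.964 g
L-methionine: 5.06 mmol/L × 149.2 g/mol × 3.95 L ÷ 1000 = 2.982 g
L-histidine: 5.08 mmol/L × 155.2 g/mol × 3.95 L ÷ 1000 = 3.114 g
riboflavin: 16.3 µmol/L × 376.36 g/mol × 3.95 L ÷ 1000 = 24.232 mg
ammonium chloride: dilute stock: 54.4 mM × 3950 mL ÷ 2000 mM = 107.440 mL
monopotassium phosphate: 8.34 g/L × 3.95 L = 32.943 g

sodium pyruvate 0.964 g; L-methionine 2.982 g; L-histidine 3.114 g; riboflavin 24.232 mg; ammonium chloride 107.440 mL; monopotassium phosphate 32.943 g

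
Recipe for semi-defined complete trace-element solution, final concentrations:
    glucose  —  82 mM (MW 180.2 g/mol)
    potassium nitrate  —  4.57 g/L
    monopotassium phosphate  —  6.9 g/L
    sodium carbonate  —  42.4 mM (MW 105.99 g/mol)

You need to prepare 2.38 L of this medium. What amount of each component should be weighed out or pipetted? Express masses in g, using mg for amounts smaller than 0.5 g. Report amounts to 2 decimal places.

Working volume: 2.38 L.
glucose: 82 mmol/L × 180.2 g/mol × 2.38 L ÷ 1000 = 35.17 g
potassium nitrate: 4.57 g/L × 2.38 L = 10.88 g
monopotassium phosphate: 6.9 g/L × 2.38 L = 16.42 g
sodium carbonate: 42.4 mmol/L × 105.99 g/mol × 2.38 L ÷ 1000 = 10.70 g

glucose 35.17 g; potassium nitrate 10.88 g; monopotassium phosphate 16.42 g; sodium carbonate 10.70 g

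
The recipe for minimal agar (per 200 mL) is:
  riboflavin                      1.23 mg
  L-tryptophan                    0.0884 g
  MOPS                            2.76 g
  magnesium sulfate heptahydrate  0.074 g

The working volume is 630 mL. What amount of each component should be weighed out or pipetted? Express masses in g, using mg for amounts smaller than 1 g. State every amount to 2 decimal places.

Ratio of target to recipe volume: 630 / 200 = 3.15.
riboflavin: 1.23 mg × (630 mL / 200 mL) = 3.87 mg
L-tryptophan: 0.0884 g × (630 mL / 200 mL) = 0.27846 g = 278.46 mg
MOPS: 2.76 g × (630 mL / 200 mL) = 8.69 g
magnesium sulfate heptahydrate: 0.074 g × (630 mL / 200 mL) = 0.2331 g = 233.10 mg

riboflavin 3.87 mg; L-tryptophan 278.46 mg; MOPS 8.69 g; magnesium sulfate heptahydrate 233.10 mg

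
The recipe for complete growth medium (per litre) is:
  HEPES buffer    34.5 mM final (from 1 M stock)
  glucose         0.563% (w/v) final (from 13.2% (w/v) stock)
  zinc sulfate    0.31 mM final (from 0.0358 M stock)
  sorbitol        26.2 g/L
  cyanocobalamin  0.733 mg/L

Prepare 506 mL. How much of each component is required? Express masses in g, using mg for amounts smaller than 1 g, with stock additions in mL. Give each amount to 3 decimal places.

HEPES buffer 17.457 mL; glucose 21.582 mL; zinc sulfate 4.382 mL; sorbitol 13.257 g; cyanocobalamin 0.371 mg

Scale factor relative to 1 L: 0.506.
HEPES buffer: C1V1 = C2V2 → 34.5 mM × 506 mL ÷ 1000 mM = 17.457 mL
glucose: dilute stock: 0.563% ÷ 13.2% × 506 mL = 21.582 mL
zinc sulfate: dilute stock: 0.31 mM × 506 mL ÷ 35.8 mM = 4.382 mL
sorbitol: 26.2 g/L × 0.506 L = 13.257 g
cyanocobalamin: 0.733 mg/L × 0.506 L = 0.371 mg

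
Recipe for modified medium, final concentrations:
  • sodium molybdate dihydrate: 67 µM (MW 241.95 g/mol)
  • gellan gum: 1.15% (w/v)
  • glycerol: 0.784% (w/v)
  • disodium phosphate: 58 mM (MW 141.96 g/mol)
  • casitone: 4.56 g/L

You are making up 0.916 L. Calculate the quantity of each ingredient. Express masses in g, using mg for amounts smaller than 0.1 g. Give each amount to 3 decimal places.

Scale factor relative to 1 L: 0.916.
sodium molybdate dihydrate: 67 µmol/L × 241.95 g/mol × 0.916 L ÷ 1000 = 14.849 mg
gellan gum: 1.15 g per 100 mL × 916 mL ÷ 100 = 10.534 g
glycerol: 0.784% w/v = 7.84 g/L → 7.84 × 0.916 L = 7.181 g
disodium phosphate: 58 mmol/L × 141.96 g/mol × 0.916 L ÷ 1000 = 7.542 g
casitone: 4.56 g/L × 0.916 L = 4.177 g

sodium molybdate dihydrate 14.849 mg; gellan gum 10.534 g; glycerol 7.181 g; disodium phosphate 7.542 g; casitone 4.177 g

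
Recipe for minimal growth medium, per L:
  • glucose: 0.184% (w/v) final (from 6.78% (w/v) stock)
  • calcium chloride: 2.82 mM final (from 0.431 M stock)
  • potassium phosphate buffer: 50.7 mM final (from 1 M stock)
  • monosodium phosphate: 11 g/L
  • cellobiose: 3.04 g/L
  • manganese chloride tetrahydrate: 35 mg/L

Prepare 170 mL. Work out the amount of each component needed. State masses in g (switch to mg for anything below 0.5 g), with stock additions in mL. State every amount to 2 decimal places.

glucose 4.61 mL; calcium chloride 1.11 mL; potassium phosphate buffer 8.62 mL; monosodium phosphate 1.87 g; cellobiose 0.52 g; manganese chloride tetrahydrate 5.95 mg

Working volume: 170 mL = 0.17 L.
glucose: C1V1 = C2V2 → 0.184% ÷ 6.78% × 170 mL = 4.61 mL
calcium chloride: V = C2·V2/C1 = 2.82 mM × 170 mL ÷ 431 mM = 1.11 mL
potassium phosphate buffer: V = C2·V2/C1 = 50.7 mM × 170 mL ÷ 1000 mM = 8.62 mL
monosodium phosphate: 11 g/L × 0.17 L = 1.87 g
cellobiose: 3.04 g/L × 0.17 L = 0.52 g
manganese chloride tetrahydrate: 35 mg/L × 0.17 L = 5.95 mg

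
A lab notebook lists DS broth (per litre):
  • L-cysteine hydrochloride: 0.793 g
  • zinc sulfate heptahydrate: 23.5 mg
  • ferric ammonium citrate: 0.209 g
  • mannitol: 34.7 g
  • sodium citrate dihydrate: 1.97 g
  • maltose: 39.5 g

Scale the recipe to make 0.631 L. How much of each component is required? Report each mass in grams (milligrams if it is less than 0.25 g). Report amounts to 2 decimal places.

Ratio of target to recipe volume: 631 / 1000 = 0.631.
L-cysteine hydrochloride: 0.793 g × (631 mL / 1000 mL) = 0.50 g
zinc sulfate heptahydrate: 23.5 mg × (631 mL / 1000 mL) = 14.83 mg
ferric ammonium citrate: 0.209 g × (631 mL / 1000 mL) = 0.131879 g = 131.88 mg
mannitol: 34.7 g × (631 mL / 1000 mL) = 21.90 g
sodium citrate dihydrate: 1.97 g × (631 mL / 1000 mL) = 1.24 g
maltose: 39.5 g × (631 mL / 1000 mL) = 24.92 g

L-cysteine hydrochloride 0.50 g; zinc sulfate heptahydrate 14.83 mg; ferric ammonium citrate 131.88 mg; mannitol 21.90 g; sodium citrate dihydrate 1.24 g; maltose 24.92 g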